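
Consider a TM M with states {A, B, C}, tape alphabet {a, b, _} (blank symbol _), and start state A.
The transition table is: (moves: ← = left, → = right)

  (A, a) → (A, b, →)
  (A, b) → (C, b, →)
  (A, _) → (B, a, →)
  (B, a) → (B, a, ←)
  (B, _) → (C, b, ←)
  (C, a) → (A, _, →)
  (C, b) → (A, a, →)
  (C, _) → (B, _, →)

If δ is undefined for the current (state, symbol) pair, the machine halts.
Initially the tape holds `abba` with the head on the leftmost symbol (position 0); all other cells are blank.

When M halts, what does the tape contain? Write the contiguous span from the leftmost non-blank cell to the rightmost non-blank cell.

bbab_b_b

state=A head=0 tape=[a]bba____   (A,a)→(A,b,→)
state=A head=1 tape=b[b]ba____   (A,b)→(C,b,→)
state=C head=2 tape=bb[b]a____   (C,b)→(A,a,→)
state=A head=3 tape=bba[a]____   (A,a)→(A,b,→)
state=A head=4 tape=bbab[_]___   (A,_)→(B,a,→)
state=B head=5 tape=bbaba[_]__   (B,_)→(C,b,←)
state=C head=4 tape=bbab[a]b__   (C,a)→(A,_,→)
state=A head=5 tape=bbab_[b]__   (A,b)→(C,b,→)
state=C head=6 tape=bbab_b[_]_   (C,_)→(B,_,→)
state=B head=7 tape=bbab_b_[_]   (B,_)→(C,b,←)
state=C head=6 tape=bbab_b[_]b   (C,_)→(B,_,→)
state=B head=7 tape=bbab_b_[b]
The non-blank tape span at halt is bbab_b_b.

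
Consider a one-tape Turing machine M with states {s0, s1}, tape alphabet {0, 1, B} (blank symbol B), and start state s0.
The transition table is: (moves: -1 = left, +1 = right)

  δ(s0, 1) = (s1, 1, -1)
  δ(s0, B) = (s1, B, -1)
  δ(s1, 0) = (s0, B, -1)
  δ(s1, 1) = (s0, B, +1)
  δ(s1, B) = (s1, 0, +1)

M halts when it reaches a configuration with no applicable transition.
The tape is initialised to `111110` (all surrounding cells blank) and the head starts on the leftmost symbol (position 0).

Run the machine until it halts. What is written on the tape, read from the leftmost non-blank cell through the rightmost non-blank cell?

00000B0

s0 | B[1]11110   read 1 → write 1, move -1, go to s1
s1 | [B]111110   read B → write 0, move +1, go to s1
s1 | 0[1]11110   read 1 → write B, move +1, go to s0
s0 | 0B[1]1110   read 1 → write 1, move -1, go to s1
s1 | 0[B]11110   read B → write 0, move +1, go to s1
s1 | 00[1]1110   read 1 → write B, move +1, go to s0
s0 | 00B[1]110   read 1 → write 1, move -1, go to s1
s1 | 00[B]1110   read B → write 0, move +1, go to s1
s1 | 000[1]110   read 1 → write B, move +1, go to s0
s0 | 000B[1]10   read 1 → write 1, move -1, go to s1
s1 | 000[B]110   read B → write 0, move +1, go to s1
s1 | 0000[1]10   read 1 → write B, move +1, go to s0
s0 | 0000B[1]0   read 1 → write 1, move -1, go to s1
s1 | 0000[B]10   read B → write 0, move +1, go to s1
s1 | 00000[1]0   read 1 → write B, move +1, go to s0
s0 | 00000B[0]
The non-blank tape span at halt is 00000B0.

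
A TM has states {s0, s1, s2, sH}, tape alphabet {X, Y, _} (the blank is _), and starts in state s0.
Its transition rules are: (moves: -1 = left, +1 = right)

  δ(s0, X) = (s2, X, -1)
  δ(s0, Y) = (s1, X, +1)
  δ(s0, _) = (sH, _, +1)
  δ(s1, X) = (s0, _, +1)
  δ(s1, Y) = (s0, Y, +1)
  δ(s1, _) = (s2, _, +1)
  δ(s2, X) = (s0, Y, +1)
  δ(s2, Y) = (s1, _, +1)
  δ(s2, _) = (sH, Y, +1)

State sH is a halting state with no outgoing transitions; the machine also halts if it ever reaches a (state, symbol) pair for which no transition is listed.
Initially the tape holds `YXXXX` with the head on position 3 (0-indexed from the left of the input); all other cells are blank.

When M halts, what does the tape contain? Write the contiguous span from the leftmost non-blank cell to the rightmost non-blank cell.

s0 | YXX[X]X   read X → write X, move -1, go to s2
s2 | YX[X]XX   read X → write Y, move +1, go to s0
s0 | YXY[X]X   read X → write X, move -1, go to s2
s2 | YX[Y]XX   read Y → write _, move +1, go to s1
s1 | YX_[X]X   read X → write _, move +1, go to s0
s0 | YX__[X]   read X → write X, move -1, go to s2
s2 | YX_[_]X   read _ → write Y, move +1, go to sH
sH | YX_Y[X]
The non-blank tape span at halt is YX_YX.

YX_YX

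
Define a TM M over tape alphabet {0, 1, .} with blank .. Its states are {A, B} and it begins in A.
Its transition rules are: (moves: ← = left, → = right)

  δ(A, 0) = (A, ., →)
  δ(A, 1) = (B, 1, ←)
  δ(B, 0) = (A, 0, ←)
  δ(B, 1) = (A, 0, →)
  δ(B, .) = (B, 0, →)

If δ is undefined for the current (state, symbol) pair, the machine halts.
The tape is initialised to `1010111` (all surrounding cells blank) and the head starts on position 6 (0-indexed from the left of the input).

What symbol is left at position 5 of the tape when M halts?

A | .101011[1].   read 1 → write 1, move ←, go to B
B | .10101[1]1.   read 1 → write 0, move →, go to A
A | .101010[1].   read 1 → write 1, move ←, go to B
B | .10101[0]1.   read 0 → write 0, move ←, go to A
A | .1010[1]01.   read 1 → write 1, move ←, go to B
B | .101[0]101.   read 0 → write 0, move ←, go to A
A | .10[1]0101.   read 1 → write 1, move ←, go to B
B | .1[0]10101.   read 0 → write 0, move ←, go to A
A | .[1]010101.   read 1 → write 1, move ←, go to B
B | [.]1010101.   read . → write 0, move →, go to B
B | 0[1]010101.   read 1 → write 0, move →, go to A
A | 00[0]10101.   read 0 → write ., move →, go to A
A | 00.[1]0101.   read 1 → write 1, move ←, go to B
B | 00[.]10101.   read . → write 0, move →, go to B
B | 000[1]0101.   read 1 → write 0, move →, go to A
A | 0000[0]101.   read 0 → write ., move →, go to A
A | 0000.[1]01.   read 1 → write 1, move ←, go to B
B | 0000[.]101.   read . → write 0, move →, go to B
B | 00000[1]01.   read 1 → write 0, move →, go to A
A | 000000[0]1.   read 0 → write ., move →, go to A
A | 000000.[1].   read 1 → write 1, move ←, go to B
B | 000000[.]1.   read . → write 0, move →, go to B
B | 0000000[1].   read 1 → write 0, move →, go to A
A | 00000000[.]
Cell 5 holds 0 when M halts.

0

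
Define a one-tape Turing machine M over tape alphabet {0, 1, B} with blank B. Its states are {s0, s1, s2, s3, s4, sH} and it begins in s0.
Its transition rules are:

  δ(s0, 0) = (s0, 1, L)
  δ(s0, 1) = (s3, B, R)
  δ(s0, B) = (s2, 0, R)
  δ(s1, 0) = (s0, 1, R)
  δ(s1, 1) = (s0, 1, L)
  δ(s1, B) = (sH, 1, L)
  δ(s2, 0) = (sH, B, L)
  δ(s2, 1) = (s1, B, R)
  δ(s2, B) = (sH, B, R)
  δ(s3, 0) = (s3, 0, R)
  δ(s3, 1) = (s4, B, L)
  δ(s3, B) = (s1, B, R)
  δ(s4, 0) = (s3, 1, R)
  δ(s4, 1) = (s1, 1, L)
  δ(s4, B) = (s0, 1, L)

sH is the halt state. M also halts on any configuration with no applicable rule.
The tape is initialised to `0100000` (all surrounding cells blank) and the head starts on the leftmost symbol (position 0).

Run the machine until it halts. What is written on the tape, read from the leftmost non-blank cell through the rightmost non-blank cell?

000B1000

state=s0 head=0 tape=B[0]100000   (s0,0)→(s0,1,L)
state=s0 head=-1 tape=[B]1100000   (s0,B)→(s2,0,R)
state=s2 head=0 tape=0[1]100000   (s2,1)→(s1,B,R)
state=s1 head=1 tape=0B[1]00000   (s1,1)→(s0,1,L)
state=s0 head=0 tape=0[B]100000   (s0,B)→(s2,0,R)
state=s2 head=1 tape=00[1]00000   (s2,1)→(s1,B,R)
state=s1 head=2 tape=00B[0]0000   (s1,0)→(s0,1,R)
state=s0 head=3 tape=00B1[0]000   (s0,0)→(s0,1,L)
state=s0 head=2 tape=00B[1]1000   (s0,1)→(s3,B,R)
state=s3 head=3 tape=00BB[1]000   (s3,1)→(s4,B,L)
state=s4 head=2 tape=00B[B]B000   (s4,B)→(s0,1,L)
state=s0 head=1 tape=00[B]1B000   (s0,B)→(s2,0,R)
state=s2 head=2 tape=000[1]B000   (s2,1)→(s1,B,R)
state=s1 head=3 tape=000B[B]000   (s1,B)→(sH,1,L)
state=sH head=2 tape=000[B]1000
The non-blank tape span at halt is 000B1000.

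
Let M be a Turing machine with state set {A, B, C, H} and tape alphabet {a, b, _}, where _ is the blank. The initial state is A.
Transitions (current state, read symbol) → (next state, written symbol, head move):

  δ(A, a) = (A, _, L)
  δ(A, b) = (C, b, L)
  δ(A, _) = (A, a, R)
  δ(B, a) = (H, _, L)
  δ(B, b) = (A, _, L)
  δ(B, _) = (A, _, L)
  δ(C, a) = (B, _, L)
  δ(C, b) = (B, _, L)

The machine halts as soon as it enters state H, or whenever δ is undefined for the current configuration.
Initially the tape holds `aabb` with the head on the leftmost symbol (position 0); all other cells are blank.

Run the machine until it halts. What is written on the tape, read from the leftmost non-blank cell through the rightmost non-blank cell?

aa__bb

A | __[a]abb   read a → write _, move L, go to A
A | _[_]_abb   read _ → write a, move R, go to A
A | _a[_]abb   read _ → write a, move R, go to A
A | _aa[a]bb   read a → write _, move L, go to A
A | _a[a]_bb   read a → write _, move L, go to A
A | _[a]__bb   read a → write _, move L, go to A
A | [_]___bb   read _ → write a, move R, go to A
A | a[_]__bb   read _ → write a, move R, go to A
A | aa[_]_bb   read _ → write a, move R, go to A
A | aaa[_]bb   read _ → write a, move R, go to A
A | aaaa[b]b   read b → write b, move L, go to C
C | aaa[a]bb   read a → write _, move L, go to B
B | aa[a]_bb   read a → write _, move L, go to H
H | a[a]__bb
The non-blank tape span at halt is aa__bb.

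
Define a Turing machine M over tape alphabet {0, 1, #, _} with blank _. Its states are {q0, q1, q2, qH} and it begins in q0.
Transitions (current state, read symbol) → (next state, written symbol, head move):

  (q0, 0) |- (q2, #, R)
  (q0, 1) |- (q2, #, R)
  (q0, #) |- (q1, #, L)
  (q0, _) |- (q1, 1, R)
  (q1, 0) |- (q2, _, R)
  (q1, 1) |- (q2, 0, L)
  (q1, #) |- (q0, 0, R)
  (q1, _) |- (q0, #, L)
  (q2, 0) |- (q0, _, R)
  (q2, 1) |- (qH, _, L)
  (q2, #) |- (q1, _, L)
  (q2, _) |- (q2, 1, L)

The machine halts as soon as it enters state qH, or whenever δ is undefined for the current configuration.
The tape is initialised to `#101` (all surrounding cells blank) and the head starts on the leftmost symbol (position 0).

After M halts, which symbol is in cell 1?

0

q0 | __[#]101   read # → write #, move L, go to q1
q1 | _[_]#101   read _ → write #, move L, go to q0
q0 | [_]##101   read _ → write 1, move R, go to q1
q1 | 1[#]#101   read # → write 0, move R, go to q0
q0 | 10[#]101   read # → write #, move L, go to q1
q1 | 1[0]#101   read 0 → write _, move R, go to q2
q2 | 1_[#]101   read # → write _, move L, go to q1
q1 | 1[_]_101   read _ → write #, move L, go to q0
q0 | [1]#_101   read 1 → write #, move R, go to q2
q2 | #[#]_101   read # → write _, move L, go to q1
q1 | [#]__101   read # → write 0, move R, go to q0
q0 | 0[_]_101   read _ → write 1, move R, go to q1
q1 | 01[_]101   read _ → write #, move L, go to q0
q0 | 0[1]#101   read 1 → write #, move R, go to q2
q2 | 0#[#]101   read # → write _, move L, go to q1
q1 | 0[#]_101   read # → write 0, move R, go to q0
q0 | 00[_]101   read _ → write 1, move R, go to q1
q1 | 001[1]01   read 1 → write 0, move L, go to q2
q2 | 00[1]001   read 1 → write _, move L, go to qH
qH | 0[0]_001
Cell 1 holds 0 when M halts.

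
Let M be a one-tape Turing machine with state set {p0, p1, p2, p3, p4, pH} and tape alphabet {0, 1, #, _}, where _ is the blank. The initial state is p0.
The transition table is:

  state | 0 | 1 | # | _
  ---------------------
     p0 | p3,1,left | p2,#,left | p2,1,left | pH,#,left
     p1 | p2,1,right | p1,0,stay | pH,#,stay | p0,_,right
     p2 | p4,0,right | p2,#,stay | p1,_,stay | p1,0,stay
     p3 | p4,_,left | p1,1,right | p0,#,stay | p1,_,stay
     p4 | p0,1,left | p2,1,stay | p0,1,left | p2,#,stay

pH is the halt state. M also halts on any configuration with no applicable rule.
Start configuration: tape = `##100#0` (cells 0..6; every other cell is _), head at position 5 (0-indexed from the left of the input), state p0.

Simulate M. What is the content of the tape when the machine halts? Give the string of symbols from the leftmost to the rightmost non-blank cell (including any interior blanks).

##1001_#

p0 | ##100[#]0_   read # → write 1, move left, go to p2
p2 | ##10[0]10_   read 0 → write 0, move right, go to p4
p4 | ##100[1]0_   read 1 → write 1, move stay, go to p2
p2 | ##100[1]0_   read 1 → write #, move stay, go to p2
p2 | ##100[#]0_   read # → write _, move stay, go to p1
p1 | ##100[_]0_   read _ → write _, move right, go to p0
p0 | ##100_[0]_   read 0 → write 1, move left, go to p3
p3 | ##100[_]1_   read _ → write _, move stay, go to p1
p1 | ##100[_]1_   read _ → write _, move right, go to p0
p0 | ##100_[1]_   read 1 → write #, move left, go to p2
p2 | ##100[_]#_   read _ → write 0, move stay, go to p1
p1 | ##100[0]#_   read 0 → write 1, move right, go to p2
p2 | ##1001[#]_   read # → write _, move stay, go to p1
p1 | ##1001[_]_   read _ → write _, move right, go to p0
p0 | ##1001_[_]   read _ → write #, move left, go to pH
pH | ##1001[_]#
The non-blank tape span at halt is ##1001_#.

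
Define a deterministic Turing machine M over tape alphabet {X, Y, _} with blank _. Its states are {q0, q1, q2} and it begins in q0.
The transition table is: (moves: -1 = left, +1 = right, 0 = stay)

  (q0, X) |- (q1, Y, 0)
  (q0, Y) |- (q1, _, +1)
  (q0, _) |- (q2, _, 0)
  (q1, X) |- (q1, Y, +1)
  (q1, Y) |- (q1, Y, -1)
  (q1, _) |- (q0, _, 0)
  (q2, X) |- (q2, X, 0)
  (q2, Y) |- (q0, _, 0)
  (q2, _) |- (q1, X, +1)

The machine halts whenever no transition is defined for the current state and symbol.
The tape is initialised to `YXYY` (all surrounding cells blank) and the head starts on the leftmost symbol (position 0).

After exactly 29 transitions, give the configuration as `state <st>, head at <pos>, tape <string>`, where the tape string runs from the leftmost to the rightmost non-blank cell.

q0 | ___[Y]XYY   read Y → write _, move +1, go to q1
q1 | ____[X]YY   read X → write Y, move +1, go to q1
q1 | ____Y[Y]Y   read Y → write Y, move -1, go to q1
q1 | ____[Y]YY   read Y → write Y, move -1, go to q1
q1 | ___[_]YYY   read _ → write _, move 0, go to q0
q0 | ___[_]YYY   read _ → write _, move 0, go to q2
q2 | ___[_]YYY   read _ → write X, move +1, go to q1
q1 | ___X[Y]YY   read Y → write Y, move -1, go to q1
q1 | ___[X]YYY   read X → write Y, move +1, go to q1
q1 | ___Y[Y]YY   read Y → write Y, move -1, go to q1
q1 | ___[Y]YYY   read Y → write Y, move -1, go to q1
q1 | __[_]YYYY   read _ → write _, move 0, go to q0
q0 | __[_]YYYY   read _ → write _, move 0, go to q2
q2 | __[_]YYYY   read _ → write X, move +1, go to q1
q1 | __X[Y]YYY   read Y → write Y, move -1, go to q1
q1 | __[X]YYYY   read X → write Y, move +1, go to q1
q1 | __Y[Y]YYY   read Y → write Y, move -1, go to q1
q1 | __[Y]YYYY   read Y → write Y, move -1, go to q1
q1 | _[_]YYYYY   read _ → write _, move 0, go to q0
q0 | _[_]YYYYY   read _ → write _, move 0, go to q2
q2 | _[_]YYYYY   read _ → write X, move +1, go to q1
q1 | _X[Y]YYYY   read Y → write Y, move -1, go to q1
q1 | _[X]YYYYY   read X → write Y, move +1, go to q1
q1 | _Y[Y]YYYY   read Y → write Y, move -1, go to q1
q1 | _[Y]YYYYY   read Y → write Y, move -1, go to q1
q1 | [_]YYYYYY   read _ → write _, move 0, go to q0
q0 | [_]YYYYYY   read _ → write _, move 0, go to q2
q2 | [_]YYYYYY   read _ → write X, move +1, go to q1
q1 | X[Y]YYYYY   read Y → write Y, move -1, go to q1
q1 | [X]YYYYYY
After 29 steps: state q1, head at -3, tape XYYYYYY.

state q1, head at -3, tape XYYYYYY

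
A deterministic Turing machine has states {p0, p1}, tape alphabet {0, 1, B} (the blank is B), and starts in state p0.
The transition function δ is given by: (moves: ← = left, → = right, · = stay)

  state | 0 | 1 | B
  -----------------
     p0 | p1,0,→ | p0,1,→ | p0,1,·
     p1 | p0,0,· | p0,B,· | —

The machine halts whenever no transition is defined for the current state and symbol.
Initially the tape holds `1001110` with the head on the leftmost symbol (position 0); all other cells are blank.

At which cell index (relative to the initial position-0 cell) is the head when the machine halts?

p0 | [1]001110B   read 1 → write 1, move →, go to p0
p0 | 1[0]01110B   read 0 → write 0, move →, go to p1
p1 | 10[0]1110B   read 0 → write 0, move ·, go to p0
p0 | 10[0]1110B   read 0 → write 0, move →, go to p1
p1 | 100[1]110B   read 1 → write B, move ·, go to p0
p0 | 100[B]110B   read B → write 1, move ·, go to p0
p0 | 100[1]110B   read 1 → write 1, move →, go to p0
p0 | 1001[1]10B   read 1 → write 1, move →, go to p0
p0 | 10011[1]0B   read 1 → write 1, move →, go to p0
p0 | 100111[0]B   read 0 → write 0, move →, go to p1
p1 | 1001110[B]
At halt the head is at cell 7.

7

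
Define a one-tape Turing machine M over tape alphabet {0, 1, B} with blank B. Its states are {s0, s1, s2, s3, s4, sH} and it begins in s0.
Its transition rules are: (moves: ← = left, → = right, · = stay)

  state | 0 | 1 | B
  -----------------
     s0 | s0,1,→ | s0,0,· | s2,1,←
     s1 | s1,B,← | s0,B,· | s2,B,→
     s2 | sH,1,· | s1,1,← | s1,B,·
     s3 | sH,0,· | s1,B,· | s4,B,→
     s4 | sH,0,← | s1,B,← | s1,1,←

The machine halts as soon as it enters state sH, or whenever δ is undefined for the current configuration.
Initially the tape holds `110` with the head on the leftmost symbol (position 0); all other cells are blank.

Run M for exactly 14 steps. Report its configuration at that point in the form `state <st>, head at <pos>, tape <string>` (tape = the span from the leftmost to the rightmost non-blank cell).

state s1, head at -1, tape 1111

state=s0 head=0 tape=B[1]10B   (s0,1)→(s0,0,·)
state=s0 head=0 tape=B[0]10B   (s0,0)→(s0,1,→)
state=s0 head=1 tape=B1[1]0B   (s0,1)→(s0,0,·)
state=s0 head=1 tape=B1[0]0B   (s0,0)→(s0,1,→)
state=s0 head=2 tape=B11[0]B   (s0,0)→(s0,1,→)
state=s0 head=3 tape=B111[B]   (s0,B)→(s2,1,←)
state=s2 head=2 tape=B11[1]1   (s2,1)→(s1,1,←)
state=s1 head=1 tape=B1[1]11   (s1,1)→(s0,B,·)
state=s0 head=1 tape=B1[B]11   (s0,B)→(s2,1,←)
state=s2 head=0 tape=B[1]111   (s2,1)→(s1,1,←)
state=s1 head=-1 tape=[B]1111   (s1,B)→(s2,B,→)
state=s2 head=0 tape=B[1]111   (s2,1)→(s1,1,←)
state=s1 head=-1 tape=[B]1111   (s1,B)→(s2,B,→)
state=s2 head=0 tape=B[1]111   (s2,1)→(s1,1,←)
state=s1 head=-1 tape=[B]1111
After 14 steps: state s1, head at -1, tape 1111.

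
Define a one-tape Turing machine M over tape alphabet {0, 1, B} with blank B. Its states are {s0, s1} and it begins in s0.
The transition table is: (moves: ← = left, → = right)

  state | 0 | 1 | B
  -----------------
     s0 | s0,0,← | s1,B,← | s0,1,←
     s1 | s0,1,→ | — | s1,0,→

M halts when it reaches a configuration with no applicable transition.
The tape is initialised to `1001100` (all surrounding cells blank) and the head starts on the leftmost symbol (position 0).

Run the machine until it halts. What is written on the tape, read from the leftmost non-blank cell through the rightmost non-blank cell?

001101100

s0 | BB[1]001100   read 1 → write B, move ←, go to s1
s1 | B[B]B001100   read B → write 0, move →, go to s1
s1 | B0[B]001100   read B → write 0, move →, go to s1
s1 | B00[0]01100   read 0 → write 1, move →, go to s0
s0 | B001[0]1100   read 0 → write 0, move ←, go to s0
s0 | B00[1]01100   read 1 → write B, move ←, go to s1
s1 | B0[0]B01100   read 0 → write 1, move →, go to s0
s0 | B01[B]01100   read B → write 1, move ←, go to s0
s0 | B0[1]101100   read 1 → write B, move ←, go to s1
s1 | B[0]B101100   read 0 → write 1, move →, go to s0
s0 | B1[B]101100   read B → write 1, move ←, go to s0
s0 | B[1]1101100   read 1 → write B, move ←, go to s1
s1 | [B]B1101100   read B → write 0, move →, go to s1
s1 | 0[B]1101100   read B → write 0, move →, go to s1
s1 | 00[1]101100
The non-blank tape span at halt is 001101100.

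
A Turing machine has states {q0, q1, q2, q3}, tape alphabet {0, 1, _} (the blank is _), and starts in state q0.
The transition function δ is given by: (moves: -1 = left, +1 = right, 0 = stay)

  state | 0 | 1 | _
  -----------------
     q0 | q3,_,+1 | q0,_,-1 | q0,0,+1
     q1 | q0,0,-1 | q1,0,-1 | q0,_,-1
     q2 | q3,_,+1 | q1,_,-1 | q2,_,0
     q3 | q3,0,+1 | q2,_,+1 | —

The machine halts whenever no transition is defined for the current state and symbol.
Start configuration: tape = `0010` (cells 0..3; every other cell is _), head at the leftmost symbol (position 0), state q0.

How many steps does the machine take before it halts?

4

state=q0 head=0 tape=[0]010_   (q0,0)→(q3,_,+1)
state=q3 head=1 tape=_[0]10_   (q3,0)→(q3,0,+1)
state=q3 head=2 tape=_0[1]0_   (q3,1)→(q2,_,+1)
state=q2 head=3 tape=_0_[0]_   (q2,0)→(q3,_,+1)
state=q3 head=4 tape=_0__[_]
M halts after 4 transitions.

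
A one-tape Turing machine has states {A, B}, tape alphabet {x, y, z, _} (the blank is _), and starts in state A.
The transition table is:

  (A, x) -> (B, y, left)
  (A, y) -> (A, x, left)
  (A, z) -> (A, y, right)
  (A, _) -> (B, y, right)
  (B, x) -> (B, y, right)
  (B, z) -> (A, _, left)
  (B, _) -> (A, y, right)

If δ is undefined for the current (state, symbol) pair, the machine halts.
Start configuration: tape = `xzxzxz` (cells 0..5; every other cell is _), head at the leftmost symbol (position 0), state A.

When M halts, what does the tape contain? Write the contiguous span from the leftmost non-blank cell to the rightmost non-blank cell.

yyyyyyzxz

A | ___[x]zxzxz   read x → write y, move left, go to B
B | __[_]yzxzxz   read _ → write y, move right, go to A
A | __y[y]zxzxz   read y → write x, move left, go to A
A | __[y]xzxzxz   read y → write x, move left, go to A
A | _[_]xxzxzxz   read _ → write y, move right, go to B
B | _y[x]xzxzxz   read x → write y, move right, go to B
B | _yy[x]zxzxz   read x → write y, move right, go to B
B | _yyy[z]xzxz   read z → write _, move left, go to A
A | _yy[y]_xzxz   read y → write x, move left, go to A
A | _y[y]x_xzxz   read y → write x, move left, go to A
A | _[y]xx_xzxz   read y → write x, move left, go to A
A | [_]xxx_xzxz   read _ → write y, move right, go to B
B | y[x]xx_xzxz   read x → write y, move right, go to B
B | yy[x]x_xzxz   read x → write y, move right, go to B
B | yyy[x]_xzxz   read x → write y, move right, go to B
B | yyyy[_]xzxz   read _ → write y, move right, go to A
A | yyyyy[x]zxz   read x → write y, move left, go to B
B | yyyy[y]yzxz
The non-blank tape span at halt is yyyyyyzxz.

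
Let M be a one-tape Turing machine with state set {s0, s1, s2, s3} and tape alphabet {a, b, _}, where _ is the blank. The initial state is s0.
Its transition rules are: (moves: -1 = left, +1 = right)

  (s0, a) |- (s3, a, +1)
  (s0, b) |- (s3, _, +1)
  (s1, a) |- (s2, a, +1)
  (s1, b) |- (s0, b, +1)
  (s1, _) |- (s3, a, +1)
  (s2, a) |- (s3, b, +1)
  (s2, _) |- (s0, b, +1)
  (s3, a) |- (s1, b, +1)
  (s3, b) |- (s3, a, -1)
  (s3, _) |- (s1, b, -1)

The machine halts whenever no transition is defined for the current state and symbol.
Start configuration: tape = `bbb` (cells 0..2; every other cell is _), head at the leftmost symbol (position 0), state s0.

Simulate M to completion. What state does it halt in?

state=s0 head=0 tape=_[b]bb____   (s0,b)→(s3,_,+1)
state=s3 head=1 tape=__[b]b____   (s3,b)→(s3,a,-1)
state=s3 head=0 tape=_[_]ab____   (s3,_)→(s1,b,-1)
state=s1 head=-1 tape=[_]bab____   (s1,_)→(s3,a,+1)
state=s3 head=0 tape=a[b]ab____   (s3,b)→(s3,a,-1)
state=s3 head=-1 tape=[a]aab____   (s3,a)→(s1,b,+1)
state=s1 head=0 tape=b[a]ab____   (s1,a)→(s2,a,+1)
state=s2 head=1 tape=ba[a]b____   (s2,a)→(s3,b,+1)
state=s3 head=2 tape=bab[b]____   (s3,b)→(s3,a,-1)
state=s3 head=1 tape=ba[b]a____   (s3,b)→(s3,a,-1)
state=s3 head=0 tape=b[a]aa____   (s3,a)→(s1,b,+1)
state=s1 head=1 tape=bb[a]a____   (s1,a)→(s2,a,+1)
state=s2 head=2 tape=bba[a]____   (s2,a)→(s3,b,+1)
state=s3 head=3 tape=bbab[_]___   (s3,_)→(s1,b,-1)
state=s1 head=2 tape=bba[b]b___   (s1,b)→(s0,b,+1)
state=s0 head=3 tape=bbab[b]___   (s0,b)→(s3,_,+1)
state=s3 head=4 tape=bbab_[_]__   (s3,_)→(s1,b,-1)
state=s1 head=3 tape=bbab[_]b__   (s1,_)→(s3,a,+1)
state=s3 head=4 tape=bbaba[b]__   (s3,b)→(s3,a,-1)
state=s3 head=3 tape=bbab[a]a__   (s3,a)→(s1,b,+1)
state=s1 head=4 tape=bbabb[a]__   (s1,a)→(s2,a,+1)
state=s2 head=5 tape=bbabba[_]_   (s2,_)→(s0,b,+1)
state=s0 head=6 tape=bbabbab[_]
No transition is defined for (s0, _); M halts in state s0.

s0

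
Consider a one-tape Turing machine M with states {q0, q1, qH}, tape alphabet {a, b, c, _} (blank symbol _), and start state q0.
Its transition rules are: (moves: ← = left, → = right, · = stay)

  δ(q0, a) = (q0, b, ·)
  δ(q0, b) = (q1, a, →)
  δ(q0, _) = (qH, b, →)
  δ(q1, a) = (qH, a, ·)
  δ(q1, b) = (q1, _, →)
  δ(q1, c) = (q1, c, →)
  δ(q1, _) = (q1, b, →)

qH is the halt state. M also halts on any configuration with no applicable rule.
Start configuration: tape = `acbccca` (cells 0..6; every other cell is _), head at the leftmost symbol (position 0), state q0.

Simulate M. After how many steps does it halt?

8

q0 | [a]cbccca   read a → write b, move ·, go to q0
q0 | [b]cbccca   read b → write a, move →, go to q1
q1 | a[c]bccca   read c → write c, move →, go to q1
q1 | ac[b]ccca   read b → write _, move →, go to q1
q1 | ac_[c]cca   read c → write c, move →, go to q1
q1 | ac_c[c]ca   read c → write c, move →, go to q1
q1 | ac_cc[c]a   read c → write c, move →, go to q1
q1 | ac_ccc[a]   read a → write a, move ·, go to qH
qH | ac_ccc[a]
M halts after 8 transitions.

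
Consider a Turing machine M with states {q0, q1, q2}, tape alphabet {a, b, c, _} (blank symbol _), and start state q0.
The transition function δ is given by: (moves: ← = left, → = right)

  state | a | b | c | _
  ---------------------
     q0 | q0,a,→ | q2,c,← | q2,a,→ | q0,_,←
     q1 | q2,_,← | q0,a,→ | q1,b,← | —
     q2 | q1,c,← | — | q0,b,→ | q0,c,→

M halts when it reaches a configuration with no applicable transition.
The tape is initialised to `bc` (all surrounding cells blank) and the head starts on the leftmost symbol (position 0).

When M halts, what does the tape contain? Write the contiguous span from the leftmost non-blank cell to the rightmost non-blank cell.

bcc

state=q0 head=0 tape=__[b]c_   (q0,b)→(q2,c,←)
state=q2 head=-1 tape=_[_]cc_   (q2,_)→(q0,c,→)
state=q0 head=0 tape=_c[c]c_   (q0,c)→(q2,a,→)
state=q2 head=1 tape=_ca[c]_   (q2,c)→(q0,b,→)
state=q0 head=2 tape=_cab[_]   (q0,_)→(q0,_,←)
state=q0 head=1 tape=_ca[b]_   (q0,b)→(q2,c,←)
state=q2 head=0 tape=_c[a]c_   (q2,a)→(q1,c,←)
state=q1 head=-1 tape=_[c]cc_   (q1,c)→(q1,b,←)
state=q1 head=-2 tape=[_]bcc_
The non-blank tape span at halt is bcc.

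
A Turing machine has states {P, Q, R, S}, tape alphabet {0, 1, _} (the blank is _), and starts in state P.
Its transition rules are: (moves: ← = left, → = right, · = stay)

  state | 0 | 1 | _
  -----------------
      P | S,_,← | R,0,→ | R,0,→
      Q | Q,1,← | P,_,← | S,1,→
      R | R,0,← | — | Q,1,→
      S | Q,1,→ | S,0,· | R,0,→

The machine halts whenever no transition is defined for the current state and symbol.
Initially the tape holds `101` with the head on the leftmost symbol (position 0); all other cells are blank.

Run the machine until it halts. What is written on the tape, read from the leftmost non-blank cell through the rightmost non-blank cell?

11011

P | __[1]01   read 1 → write 0, move →, go to R
R | __0[0]1   read 0 → write 0, move ←, go to R
R | __[0]01   read 0 → write 0, move ←, go to R
R | _[_]001   read _ → write 1, move →, go to Q
Q | _1[0]01   read 0 → write 1, move ←, go to Q
Q | _[1]101   read 1 → write _, move ←, go to P
P | [_]_101   read _ → write 0, move →, go to R
R | 0[_]101   read _ → write 1, move →, go to Q
Q | 01[1]01   read 1 → write _, move ←, go to P
P | 0[1]_01   read 1 → write 0, move →, go to R
R | 00[_]01   read _ → write 1, move →, go to Q
Q | 001[0]1   read 0 → write 1, move ←, go to Q
Q | 00[1]11   read 1 → write _, move ←, go to P
P | 0[0]_11   read 0 → write _, move ←, go to S
S | [0]__11   read 0 → write 1, move →, go to Q
Q | 1[_]_11   read _ → write 1, move →, go to S
S | 11[_]11   read _ → write 0, move →, go to R
R | 110[1]1
The non-blank tape span at halt is 11011.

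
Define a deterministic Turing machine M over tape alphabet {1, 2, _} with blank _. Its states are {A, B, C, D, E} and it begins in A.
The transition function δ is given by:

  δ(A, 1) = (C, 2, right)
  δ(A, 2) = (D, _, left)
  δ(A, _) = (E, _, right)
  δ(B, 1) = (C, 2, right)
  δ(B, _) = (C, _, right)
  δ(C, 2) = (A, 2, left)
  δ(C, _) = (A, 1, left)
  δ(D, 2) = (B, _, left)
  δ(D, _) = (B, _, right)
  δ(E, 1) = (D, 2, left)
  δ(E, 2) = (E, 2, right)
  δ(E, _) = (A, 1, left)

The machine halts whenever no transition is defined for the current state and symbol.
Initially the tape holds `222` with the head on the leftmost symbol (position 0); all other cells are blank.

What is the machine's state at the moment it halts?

B

state=A head=0 tape=_[2]22_   (A,2)→(D,_,left)
state=D head=-1 tape=[_]_22_   (D,_)→(B,_,right)
state=B head=0 tape=_[_]22_   (B,_)→(C,_,right)
state=C head=1 tape=__[2]2_   (C,2)→(A,2,left)
state=A head=0 tape=_[_]22_   (A,_)→(E,_,right)
state=E head=1 tape=__[2]2_   (E,2)→(E,2,right)
state=E head=2 tape=__2[2]_   (E,2)→(E,2,right)
state=E head=3 tape=__22[_]   (E,_)→(A,1,left)
state=A head=2 tape=__2[2]1   (A,2)→(D,_,left)
state=D head=1 tape=__[2]_1   (D,2)→(B,_,left)
state=B head=0 tape=_[_]__1   (B,_)→(C,_,right)
state=C head=1 tape=__[_]_1   (C,_)→(A,1,left)
state=A head=0 tape=_[_]1_1   (A,_)→(E,_,right)
state=E head=1 tape=__[1]_1   (E,1)→(D,2,left)
state=D head=0 tape=_[_]2_1   (D,_)→(B,_,right)
state=B head=1 tape=__[2]_1
No transition is defined for (B, 2); M halts in state B.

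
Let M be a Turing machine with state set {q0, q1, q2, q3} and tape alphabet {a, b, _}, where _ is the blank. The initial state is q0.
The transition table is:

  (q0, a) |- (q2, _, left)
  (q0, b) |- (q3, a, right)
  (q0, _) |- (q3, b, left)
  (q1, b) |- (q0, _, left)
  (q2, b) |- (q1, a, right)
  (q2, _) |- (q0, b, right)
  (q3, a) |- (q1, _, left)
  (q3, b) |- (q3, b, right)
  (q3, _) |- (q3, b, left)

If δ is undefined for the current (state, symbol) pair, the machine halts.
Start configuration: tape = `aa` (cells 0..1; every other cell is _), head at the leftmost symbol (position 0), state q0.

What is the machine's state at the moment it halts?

q1

state=q0 head=0 tape=__[a]a   (q0,a)→(q2,_,left)
state=q2 head=-1 tape=_[_]_a   (q2,_)→(q0,b,right)
state=q0 head=0 tape=_b[_]a   (q0,_)→(q3,b,left)
state=q3 head=-1 tape=_[b]ba   (q3,b)→(q3,b,right)
state=q3 head=0 tape=_b[b]a   (q3,b)→(q3,b,right)
state=q3 head=1 tape=_bb[a]   (q3,a)→(q1,_,left)
state=q1 head=0 tape=_b[b]_   (q1,b)→(q0,_,left)
state=q0 head=-1 tape=_[b]__   (q0,b)→(q3,a,right)
state=q3 head=0 tape=_a[_]_   (q3,_)→(q3,b,left)
state=q3 head=-1 tape=_[a]b_   (q3,a)→(q1,_,left)
state=q1 head=-2 tape=[_]_b_
No transition is defined for (q1, _); M halts in state q1.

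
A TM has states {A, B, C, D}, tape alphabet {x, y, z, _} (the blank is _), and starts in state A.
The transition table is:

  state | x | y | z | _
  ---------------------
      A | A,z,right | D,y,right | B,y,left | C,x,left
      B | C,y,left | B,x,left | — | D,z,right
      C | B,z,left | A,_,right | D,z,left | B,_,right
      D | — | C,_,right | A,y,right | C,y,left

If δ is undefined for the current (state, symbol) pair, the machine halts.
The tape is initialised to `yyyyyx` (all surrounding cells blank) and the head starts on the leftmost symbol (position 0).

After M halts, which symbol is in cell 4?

A | [y]yyyyx__   read y → write y, move right, go to D
D | y[y]yyyx__   read y → write _, move right, go to C
C | y_[y]yyx__   read y → write _, move right, go to A
A | y__[y]yx__   read y → write y, move right, go to D
D | y__y[y]x__   read y → write _, move right, go to C
C | y__y_[x]__   read x → write z, move left, go to B
B | y__y[_]z__   read _ → write z, move right, go to D
D | y__yz[z]__   read z → write y, move right, go to A
A | y__yzy[_]_   read _ → write x, move left, go to C
C | y__yz[y]x_   read y → write _, move right, go to A
A | y__yz_[x]_   read x → write z, move right, go to A
A | y__yz_z[_]   read _ → write x, move left, go to C
C | y__yz_[z]x   read z → write z, move left, go to D
D | y__yz[_]zx   read _ → write y, move left, go to C
C | y__y[z]yzx   read z → write z, move left, go to D
D | y__[y]zyzx   read y → write _, move right, go to C
C | y___[z]yzx   read z → write z, move left, go to D
D | y__[_]zyzx   read _ → write y, move left, go to C
C | y_[_]yzyzx   read _ → write _, move right, go to B
B | y__[y]zyzx   read y → write x, move left, go to B
B | y_[_]xzyzx   read _ → write z, move right, go to D
D | y_z[x]zyzx
Cell 4 holds z when M halts.

z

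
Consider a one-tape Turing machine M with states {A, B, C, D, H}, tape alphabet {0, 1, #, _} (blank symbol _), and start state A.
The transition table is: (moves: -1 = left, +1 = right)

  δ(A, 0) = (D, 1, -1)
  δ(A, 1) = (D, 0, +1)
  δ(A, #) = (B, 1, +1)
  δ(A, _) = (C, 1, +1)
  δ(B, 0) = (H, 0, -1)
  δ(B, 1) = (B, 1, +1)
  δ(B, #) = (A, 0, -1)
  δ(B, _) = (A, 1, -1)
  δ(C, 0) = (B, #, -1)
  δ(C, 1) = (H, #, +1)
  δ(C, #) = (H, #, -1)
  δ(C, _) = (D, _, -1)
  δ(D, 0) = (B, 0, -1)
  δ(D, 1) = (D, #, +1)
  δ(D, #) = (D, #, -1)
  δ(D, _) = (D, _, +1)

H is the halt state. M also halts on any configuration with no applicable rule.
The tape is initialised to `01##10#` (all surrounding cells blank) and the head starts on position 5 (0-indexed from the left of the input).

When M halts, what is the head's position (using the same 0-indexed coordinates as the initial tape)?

0

state=A head=5 tape=__01##1[0]#   (A,0)→(D,1,-1)
state=D head=4 tape=__01##[1]1#   (D,1)→(D,#,+1)
state=D head=5 tape=__01###[1]#   (D,1)→(D,#,+1)
state=D head=6 tape=__01####[#]   (D,#)→(D,#,-1)
state=D head=5 tape=__01###[#]#   (D,#)→(D,#,-1)
state=D head=4 tape=__01##[#]##   (D,#)→(D,#,-1)
state=D head=3 tape=__01#[#]###   (D,#)→(D,#,-1)
state=D head=2 tape=__01[#]####   (D,#)→(D,#,-1)
state=D head=1 tape=__0[1]#####   (D,1)→(D,#,+1)
state=D head=2 tape=__0#[#]####   (D,#)→(D,#,-1)
state=D head=1 tape=__0[#]#####   (D,#)→(D,#,-1)
state=D head=0 tape=__[0]######   (D,0)→(B,0,-1)
state=B head=-1 tape=_[_]0######   (B,_)→(A,1,-1)
state=A head=-2 tape=[_]10######   (A,_)→(C,1,+1)
state=C head=-1 tape=1[1]0######   (C,1)→(H,#,+1)
state=H head=0 tape=1#[0]######
At halt the head is at cell 0.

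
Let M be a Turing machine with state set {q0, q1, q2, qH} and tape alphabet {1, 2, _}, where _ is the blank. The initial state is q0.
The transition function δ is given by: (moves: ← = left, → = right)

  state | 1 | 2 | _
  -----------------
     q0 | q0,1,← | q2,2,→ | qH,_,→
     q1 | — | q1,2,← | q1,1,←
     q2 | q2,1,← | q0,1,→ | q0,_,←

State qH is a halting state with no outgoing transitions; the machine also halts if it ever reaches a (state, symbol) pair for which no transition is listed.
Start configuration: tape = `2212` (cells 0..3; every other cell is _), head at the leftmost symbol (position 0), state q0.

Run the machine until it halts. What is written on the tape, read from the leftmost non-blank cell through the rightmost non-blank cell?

state=q0 head=0 tape=_[2]212   (q0,2)→(q2,2,→)
state=q2 head=1 tape=_2[2]12   (q2,2)→(q0,1,→)
state=q0 head=2 tape=_21[1]2   (q0,1)→(q0,1,←)
state=q0 head=1 tape=_2[1]12   (q0,1)→(q0,1,←)
state=q0 head=0 tape=_[2]112   (q0,2)→(q2,2,→)
state=q2 head=1 tape=_2[1]12   (q2,1)→(q2,1,←)
state=q2 head=0 tape=_[2]112   (q2,2)→(q0,1,→)
state=q0 head=1 tape=_1[1]12   (q0,1)→(q0,1,←)
state=q0 head=0 tape=_[1]112   (q0,1)→(q0,1,←)
state=q0 head=-1 tape=[_]1112   (q0,_)→(qH,_,→)
state=qH head=0 tape=_[1]112
The non-blank tape span at halt is 1112.

1112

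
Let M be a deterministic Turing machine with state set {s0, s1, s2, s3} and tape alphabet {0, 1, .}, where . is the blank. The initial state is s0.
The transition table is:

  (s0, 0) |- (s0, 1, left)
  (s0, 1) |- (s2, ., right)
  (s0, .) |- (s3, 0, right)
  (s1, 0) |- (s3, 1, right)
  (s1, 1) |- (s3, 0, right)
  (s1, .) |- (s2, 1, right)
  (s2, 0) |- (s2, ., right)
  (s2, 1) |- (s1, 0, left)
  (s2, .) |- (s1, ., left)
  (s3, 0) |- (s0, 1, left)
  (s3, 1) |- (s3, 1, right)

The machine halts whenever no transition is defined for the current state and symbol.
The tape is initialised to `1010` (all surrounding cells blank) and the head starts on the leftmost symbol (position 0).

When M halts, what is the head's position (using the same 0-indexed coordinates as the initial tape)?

state=s0 head=0 tape=[1]010.   (s0,1)→(s2,.,right)
state=s2 head=1 tape=.[0]10.   (s2,0)→(s2,.,right)
state=s2 head=2 tape=..[1]0.   (s2,1)→(s1,0,left)
state=s1 head=1 tape=.[.]00.   (s1,.)→(s2,1,right)
state=s2 head=2 tape=.1[0]0.   (s2,0)→(s2,.,right)
state=s2 head=3 tape=.1.[0].   (s2,0)→(s2,.,right)
state=s2 head=4 tape=.1..[.]   (s2,.)→(s1,.,left)
state=s1 head=3 tape=.1.[.].   (s1,.)→(s2,1,right)
state=s2 head=4 tape=.1.1[.]   (s2,.)→(s1,.,left)
state=s1 head=3 tape=.1.[1].   (s1,1)→(s3,0,right)
state=s3 head=4 tape=.1.0[.]
At halt the head is at cell 4.

4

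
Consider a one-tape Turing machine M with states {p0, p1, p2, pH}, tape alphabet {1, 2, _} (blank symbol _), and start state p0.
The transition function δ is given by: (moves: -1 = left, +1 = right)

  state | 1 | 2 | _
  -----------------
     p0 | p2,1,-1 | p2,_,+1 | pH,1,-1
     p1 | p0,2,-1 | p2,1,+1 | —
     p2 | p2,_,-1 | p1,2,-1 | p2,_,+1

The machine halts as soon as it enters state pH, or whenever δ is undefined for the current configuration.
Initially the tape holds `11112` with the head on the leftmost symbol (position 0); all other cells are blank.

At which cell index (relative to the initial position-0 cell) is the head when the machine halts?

3

p0 | _[1]1112   read 1 → write 1, move -1, go to p2
p2 | [_]11112   read _ → write _, move +1, go to p2
p2 | _[1]1112   read 1 → write _, move -1, go to p2
p2 | [_]_1112   read _ → write _, move +1, go to p2
p2 | _[_]1112   read _ → write _, move +1, go to p2
p2 | __[1]112   read 1 → write _, move -1, go to p2
p2 | _[_]_112   read _ → write _, move +1, go to p2
p2 | __[_]112   read _ → write _, move +1, go to p2
p2 | ___[1]12   read 1 → write _, move -1, go to p2
p2 | __[_]_12   read _ → write _, move +1, go to p2
p2 | ___[_]12   read _ → write _, move +1, go to p2
p2 | ____[1]2   read 1 → write _, move -1, go to p2
p2 | ___[_]_2   read _ → write _, move +1, go to p2
p2 | ____[_]2   read _ → write _, move +1, go to p2
p2 | _____[2]   read 2 → write 2, move -1, go to p1
p1 | ____[_]2
At halt the head is at cell 3.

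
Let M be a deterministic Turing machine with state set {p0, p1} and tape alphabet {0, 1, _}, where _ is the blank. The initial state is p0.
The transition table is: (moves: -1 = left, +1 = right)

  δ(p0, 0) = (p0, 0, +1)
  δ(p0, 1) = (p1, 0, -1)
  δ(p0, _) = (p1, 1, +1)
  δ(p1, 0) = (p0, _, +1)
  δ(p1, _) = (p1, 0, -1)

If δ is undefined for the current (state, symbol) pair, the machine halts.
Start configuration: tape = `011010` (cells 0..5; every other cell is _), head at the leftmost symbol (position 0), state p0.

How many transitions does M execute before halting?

14

p0 | [0]11010__   read 0 → write 0, move +1, go to p0
p0 | 0[1]1010__   read 1 → write 0, move -1, go to p1
p1 | [0]01010__   read 0 → write _, move +1, go to p0
p0 | _[0]1010__   read 0 → write 0, move +1, go to p0
p0 | _0[1]010__   read 1 → write 0, move -1, go to p1
p1 | _[0]0010__   read 0 → write _, move +1, go to p0
p0 | __[0]010__   read 0 → write 0, move +1, go to p0
p0 | __0[0]10__   read 0 → write 0, move +1, go to p0
p0 | __00[1]0__   read 1 → write 0, move -1, go to p1
p1 | __0[0]00__   read 0 → write _, move +1, go to p0
p0 | __0_[0]0__   read 0 → write 0, move +1, go to p0
p0 | __0_0[0]__   read 0 → write 0, move +1, go to p0
p0 | __0_00[_]_   read _ → write 1, move +1, go to p1
p1 | __0_001[_]   read _ → write 0, move -1, go to p1
p1 | __0_00[1]0
M halts after 14 transitions.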